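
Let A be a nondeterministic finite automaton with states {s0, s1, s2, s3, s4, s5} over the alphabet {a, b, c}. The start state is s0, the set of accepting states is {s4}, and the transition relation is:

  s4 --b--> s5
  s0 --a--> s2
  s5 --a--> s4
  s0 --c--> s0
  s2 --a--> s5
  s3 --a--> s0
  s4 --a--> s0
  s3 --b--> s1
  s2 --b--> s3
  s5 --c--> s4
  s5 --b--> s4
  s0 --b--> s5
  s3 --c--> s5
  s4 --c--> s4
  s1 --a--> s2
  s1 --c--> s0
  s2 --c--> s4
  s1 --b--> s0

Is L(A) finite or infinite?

State s0 is reachable from the start and can reach an accepting state, and it lies on the cycle s0 → s0.
Traversing that cycle any number of times yields accepted strings of unbounded length, so the language is infinite.

infinite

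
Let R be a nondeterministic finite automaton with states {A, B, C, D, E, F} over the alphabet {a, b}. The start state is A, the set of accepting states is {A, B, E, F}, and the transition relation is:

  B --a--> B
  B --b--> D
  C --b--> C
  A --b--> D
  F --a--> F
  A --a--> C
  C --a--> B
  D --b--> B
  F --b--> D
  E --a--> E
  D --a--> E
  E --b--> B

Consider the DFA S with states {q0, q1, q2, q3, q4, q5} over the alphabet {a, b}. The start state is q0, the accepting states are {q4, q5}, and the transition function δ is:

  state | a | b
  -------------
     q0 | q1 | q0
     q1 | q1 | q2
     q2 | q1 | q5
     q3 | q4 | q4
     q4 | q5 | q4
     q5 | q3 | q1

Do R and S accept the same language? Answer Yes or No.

The empty string ε is accepted by R but rejected by S.
So L(R) ≠ L(S).

No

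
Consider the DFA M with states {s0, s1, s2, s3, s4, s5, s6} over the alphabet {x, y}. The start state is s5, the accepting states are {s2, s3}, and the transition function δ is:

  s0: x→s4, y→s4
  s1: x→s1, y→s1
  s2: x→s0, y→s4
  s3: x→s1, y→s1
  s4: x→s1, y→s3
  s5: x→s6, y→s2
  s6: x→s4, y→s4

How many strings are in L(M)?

The useful subgraph on states {s0, s2, s3, s4, s5, s6} is acyclic, so L(M) is finite; the longest accepting path visits 5 useful states, giving maximum string length 4.
Counting accepting paths from s5 by length: 1 of length 1, 3 of length 3, 2 of length 4. Total 6.

6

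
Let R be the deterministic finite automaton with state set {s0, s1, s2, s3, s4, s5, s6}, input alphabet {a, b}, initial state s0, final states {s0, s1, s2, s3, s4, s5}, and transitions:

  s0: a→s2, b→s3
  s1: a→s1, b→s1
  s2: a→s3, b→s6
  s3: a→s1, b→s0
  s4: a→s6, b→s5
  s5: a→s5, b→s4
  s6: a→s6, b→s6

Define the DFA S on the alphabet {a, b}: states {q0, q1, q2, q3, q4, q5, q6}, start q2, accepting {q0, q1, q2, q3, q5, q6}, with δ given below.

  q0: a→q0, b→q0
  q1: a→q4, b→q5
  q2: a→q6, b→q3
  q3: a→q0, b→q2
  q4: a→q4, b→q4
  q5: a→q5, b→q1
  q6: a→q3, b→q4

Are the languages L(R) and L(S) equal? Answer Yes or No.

Exploring the product automaton R × S from the start pair (s0, q2), following both machines on each input symbol, reaches 5 state pairs: (s0, q2), (s2, q6), (s3, q3), (s6, q4), (s1, q0).
R accepts in {s0, s1, s2, s3, s4, s5} and S accepts in {q0, q1, q2, q3, q5, q6}. In every reachable pair the two components are either both accepting — (s0, q2), (s2, q6), (s3, q3), (s1, q0) — or both non-accepting, so no string is accepted by exactly one of the machines: L(R) \ L(S) and L(S) \ L(R) are both empty.
Hence every string is accepted by R iff it is accepted by S, and the two languages coincide.

Yes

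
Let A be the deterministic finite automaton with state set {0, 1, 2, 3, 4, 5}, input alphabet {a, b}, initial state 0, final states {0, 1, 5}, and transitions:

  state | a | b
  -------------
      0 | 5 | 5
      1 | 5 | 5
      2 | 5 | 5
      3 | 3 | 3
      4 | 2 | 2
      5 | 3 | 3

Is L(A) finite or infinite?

finite

The useful states (reachable from 0 and able to reach an accepting state) are {0, 5}.
Restricted to these states the transition graph has no cycle, so every accepting path has bounded length and L is finite.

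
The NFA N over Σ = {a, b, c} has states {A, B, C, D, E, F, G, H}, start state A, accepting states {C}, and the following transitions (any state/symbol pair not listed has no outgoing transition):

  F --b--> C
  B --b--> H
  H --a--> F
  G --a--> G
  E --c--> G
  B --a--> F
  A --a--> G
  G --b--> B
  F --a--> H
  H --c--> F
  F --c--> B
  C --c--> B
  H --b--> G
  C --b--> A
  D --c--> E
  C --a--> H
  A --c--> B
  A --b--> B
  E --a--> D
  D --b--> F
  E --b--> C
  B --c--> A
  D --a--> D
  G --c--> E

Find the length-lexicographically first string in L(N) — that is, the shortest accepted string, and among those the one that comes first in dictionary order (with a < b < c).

acb

A breadth-first search from A reaches an accepting state first via the path A → G → E → C on input acb.
No string of length < 3 is accepted (BFS exhausts all shorter strings without reaching an accepting state), and acb is the lexicographically least accepting string of length 3.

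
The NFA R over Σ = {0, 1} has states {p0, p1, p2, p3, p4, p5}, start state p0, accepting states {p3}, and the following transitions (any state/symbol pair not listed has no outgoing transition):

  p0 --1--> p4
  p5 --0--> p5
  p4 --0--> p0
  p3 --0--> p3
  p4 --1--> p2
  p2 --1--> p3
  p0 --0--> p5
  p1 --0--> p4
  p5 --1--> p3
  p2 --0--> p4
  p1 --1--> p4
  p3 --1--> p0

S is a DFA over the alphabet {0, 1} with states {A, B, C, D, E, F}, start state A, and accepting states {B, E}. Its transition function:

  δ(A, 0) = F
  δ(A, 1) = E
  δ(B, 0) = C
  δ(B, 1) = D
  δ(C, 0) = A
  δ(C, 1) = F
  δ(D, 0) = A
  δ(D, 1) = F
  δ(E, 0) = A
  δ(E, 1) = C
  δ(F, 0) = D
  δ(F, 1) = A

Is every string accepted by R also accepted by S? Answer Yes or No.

No

The string 01 is in L(R) but not in L(S).
So L(R) ⊄ L(S).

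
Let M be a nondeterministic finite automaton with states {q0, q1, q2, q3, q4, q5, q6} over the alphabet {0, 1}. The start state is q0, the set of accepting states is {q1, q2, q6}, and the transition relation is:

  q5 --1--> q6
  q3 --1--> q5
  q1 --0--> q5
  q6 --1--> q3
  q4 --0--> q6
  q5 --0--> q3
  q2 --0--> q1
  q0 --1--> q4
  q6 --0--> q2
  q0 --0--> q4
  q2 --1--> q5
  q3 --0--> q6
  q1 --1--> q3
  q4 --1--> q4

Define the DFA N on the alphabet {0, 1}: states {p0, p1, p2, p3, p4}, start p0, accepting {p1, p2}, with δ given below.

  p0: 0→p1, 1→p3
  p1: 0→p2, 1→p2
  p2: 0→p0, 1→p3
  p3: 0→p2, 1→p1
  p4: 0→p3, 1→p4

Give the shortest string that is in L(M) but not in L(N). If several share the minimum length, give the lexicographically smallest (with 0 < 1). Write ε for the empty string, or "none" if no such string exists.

The string 000 is accepted by M but not by N.
No shorter string lies in the difference, and 000 is the lexicographically first length-3 string in L(M) \ L(N).

000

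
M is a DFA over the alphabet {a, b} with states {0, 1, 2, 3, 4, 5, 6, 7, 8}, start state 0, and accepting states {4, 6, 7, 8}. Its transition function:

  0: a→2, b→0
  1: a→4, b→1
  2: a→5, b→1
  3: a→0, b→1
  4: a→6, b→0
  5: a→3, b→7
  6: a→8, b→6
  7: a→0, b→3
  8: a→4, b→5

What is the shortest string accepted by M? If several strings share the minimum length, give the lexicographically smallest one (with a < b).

A breadth-first search from 0 reaches an accepting state first via the path 0 → 2 → 5 → 7 on input aab.
No string of length < 3 is accepted (BFS exhausts all shorter strings without reaching an accepting state), and aab is the lexicographically least accepting string of length 3.

aab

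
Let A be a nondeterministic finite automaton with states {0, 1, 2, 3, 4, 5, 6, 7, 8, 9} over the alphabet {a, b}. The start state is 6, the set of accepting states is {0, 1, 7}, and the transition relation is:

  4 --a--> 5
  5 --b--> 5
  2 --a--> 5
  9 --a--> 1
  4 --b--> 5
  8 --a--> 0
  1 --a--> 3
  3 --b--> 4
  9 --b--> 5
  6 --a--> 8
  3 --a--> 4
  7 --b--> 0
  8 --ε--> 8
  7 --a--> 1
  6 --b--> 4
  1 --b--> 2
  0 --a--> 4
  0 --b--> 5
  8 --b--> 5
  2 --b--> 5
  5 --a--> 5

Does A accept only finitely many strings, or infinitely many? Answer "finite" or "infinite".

The useful states (reachable from 6 and able to reach an accepting state) are {0, 6, 8}.
Restricted to these states the transition graph has no cycle, so every accepting path has bounded length and L is finite.

finite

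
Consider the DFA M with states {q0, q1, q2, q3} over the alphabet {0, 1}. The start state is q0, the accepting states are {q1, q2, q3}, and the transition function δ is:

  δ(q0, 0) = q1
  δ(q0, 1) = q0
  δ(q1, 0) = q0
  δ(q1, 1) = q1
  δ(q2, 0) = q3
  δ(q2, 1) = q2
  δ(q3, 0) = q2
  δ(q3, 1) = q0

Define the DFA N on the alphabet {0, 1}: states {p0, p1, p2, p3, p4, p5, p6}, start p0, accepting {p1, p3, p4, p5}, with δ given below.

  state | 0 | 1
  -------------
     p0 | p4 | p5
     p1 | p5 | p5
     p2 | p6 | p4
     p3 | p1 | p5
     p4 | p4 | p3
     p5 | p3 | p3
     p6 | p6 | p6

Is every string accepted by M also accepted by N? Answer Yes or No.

Yes

Exploring the product automaton M × N from the start pair (q0, p0), following both machines on each input symbol, reaches 9 state pairs: (q0, p0), (q1, p4), (q0, p5), (q0, p4), (q1, p3), (q0, p3), (q0, p1), (q1, p5), (q1, p1).
M accepts in {q1, q2, q3} and N accepts in {p1, p3, p4, p5}. The reachable pairs whose M-component is accepting are (q1, p4), (q1, p3), (q1, p5), (q1, p1); in each of them the N-component is accepting too, so the product for L(M) \ L(N) (M-component accepting, N-component rejecting) has no reachable accepting pair and the difference is empty.
Hence every string in L(M) is also in L(N).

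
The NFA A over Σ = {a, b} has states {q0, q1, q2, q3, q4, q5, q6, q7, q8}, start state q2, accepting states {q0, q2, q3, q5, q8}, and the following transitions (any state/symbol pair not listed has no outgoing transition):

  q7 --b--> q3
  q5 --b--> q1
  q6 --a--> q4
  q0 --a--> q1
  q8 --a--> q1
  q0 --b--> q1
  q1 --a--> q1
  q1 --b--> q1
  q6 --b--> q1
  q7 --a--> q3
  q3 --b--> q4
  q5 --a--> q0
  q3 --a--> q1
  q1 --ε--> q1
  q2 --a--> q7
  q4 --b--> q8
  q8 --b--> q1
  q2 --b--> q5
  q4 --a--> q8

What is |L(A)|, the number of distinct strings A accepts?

The useful subgraph on states {q0, q2, q3, q4, q5, q7, q8} is acyclic, so L(A) is finite; the longest accepting path visits 5 useful states, giving maximum string length 4.
Counting accepting paths from q2 by length: 1 of length 0, 1 of length 1, 3 of length 2, 4 of length 4. Total 9.

9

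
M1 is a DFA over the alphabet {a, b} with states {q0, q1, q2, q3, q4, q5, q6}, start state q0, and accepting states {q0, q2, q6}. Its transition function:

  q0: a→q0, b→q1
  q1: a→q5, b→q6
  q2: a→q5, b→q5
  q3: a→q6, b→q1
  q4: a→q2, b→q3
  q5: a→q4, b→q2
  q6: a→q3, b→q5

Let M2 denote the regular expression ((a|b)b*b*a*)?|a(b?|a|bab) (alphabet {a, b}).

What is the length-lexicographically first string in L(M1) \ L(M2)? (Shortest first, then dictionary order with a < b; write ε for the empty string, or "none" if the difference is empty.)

The string bab is accepted by M1 but not by M2.
No shorter string lies in the difference, and bab is the lexicographically first length-3 string in L(M1) \ L(M2).

bab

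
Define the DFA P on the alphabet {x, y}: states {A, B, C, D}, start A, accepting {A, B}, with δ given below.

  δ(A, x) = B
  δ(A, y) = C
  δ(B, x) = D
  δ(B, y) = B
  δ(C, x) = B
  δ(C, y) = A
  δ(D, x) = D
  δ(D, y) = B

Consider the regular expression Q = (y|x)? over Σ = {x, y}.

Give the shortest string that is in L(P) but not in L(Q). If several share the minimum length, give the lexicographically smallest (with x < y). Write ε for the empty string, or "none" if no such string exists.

The string xy is accepted by P but not by Q.
No shorter string lies in the difference, and xy is the lexicographically first length-2 string in L(P) \ L(Q).

xy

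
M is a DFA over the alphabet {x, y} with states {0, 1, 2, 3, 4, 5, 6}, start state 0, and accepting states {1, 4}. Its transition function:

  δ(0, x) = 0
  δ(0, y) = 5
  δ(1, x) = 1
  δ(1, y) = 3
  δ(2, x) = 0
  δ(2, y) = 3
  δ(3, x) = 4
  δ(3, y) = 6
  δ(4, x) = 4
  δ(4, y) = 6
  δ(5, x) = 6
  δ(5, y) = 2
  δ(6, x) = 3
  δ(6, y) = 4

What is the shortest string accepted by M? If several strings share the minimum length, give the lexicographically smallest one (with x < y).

yxy

A breadth-first search from 0 reaches an accepting state first via the path 0 → 5 → 6 → 4 on input yxy.
No string of length < 3 is accepted (BFS exhausts all shorter strings without reaching an accepting state), and yxy is the lexicographically least accepting string of length 3.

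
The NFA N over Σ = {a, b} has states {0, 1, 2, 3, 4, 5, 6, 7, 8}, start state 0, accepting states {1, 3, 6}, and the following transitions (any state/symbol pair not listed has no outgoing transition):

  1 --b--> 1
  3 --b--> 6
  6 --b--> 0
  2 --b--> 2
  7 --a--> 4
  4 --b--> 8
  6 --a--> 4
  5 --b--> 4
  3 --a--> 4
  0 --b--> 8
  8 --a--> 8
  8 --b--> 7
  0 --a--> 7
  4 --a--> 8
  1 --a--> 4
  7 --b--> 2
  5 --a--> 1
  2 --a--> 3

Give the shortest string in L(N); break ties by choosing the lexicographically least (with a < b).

A breadth-first search from 0 reaches an accepting state first via the path 0 → 7 → 2 → 3 on input aba.
No string of length < 3 is accepted (BFS exhausts all shorter strings without reaching an accepting state), and aba is the lexicographically least accepting string of length 3.

aba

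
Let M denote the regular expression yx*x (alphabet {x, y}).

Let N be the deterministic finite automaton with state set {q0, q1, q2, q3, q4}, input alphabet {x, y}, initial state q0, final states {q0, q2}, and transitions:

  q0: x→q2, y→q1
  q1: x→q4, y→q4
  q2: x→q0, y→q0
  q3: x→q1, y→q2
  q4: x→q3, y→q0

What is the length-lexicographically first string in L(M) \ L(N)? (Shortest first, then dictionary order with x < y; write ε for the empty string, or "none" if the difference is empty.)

The string yx is accepted by M but not by N.
No shorter string lies in the difference, and yx is the lexicographically first length-2 string in L(M) \ L(N).

yx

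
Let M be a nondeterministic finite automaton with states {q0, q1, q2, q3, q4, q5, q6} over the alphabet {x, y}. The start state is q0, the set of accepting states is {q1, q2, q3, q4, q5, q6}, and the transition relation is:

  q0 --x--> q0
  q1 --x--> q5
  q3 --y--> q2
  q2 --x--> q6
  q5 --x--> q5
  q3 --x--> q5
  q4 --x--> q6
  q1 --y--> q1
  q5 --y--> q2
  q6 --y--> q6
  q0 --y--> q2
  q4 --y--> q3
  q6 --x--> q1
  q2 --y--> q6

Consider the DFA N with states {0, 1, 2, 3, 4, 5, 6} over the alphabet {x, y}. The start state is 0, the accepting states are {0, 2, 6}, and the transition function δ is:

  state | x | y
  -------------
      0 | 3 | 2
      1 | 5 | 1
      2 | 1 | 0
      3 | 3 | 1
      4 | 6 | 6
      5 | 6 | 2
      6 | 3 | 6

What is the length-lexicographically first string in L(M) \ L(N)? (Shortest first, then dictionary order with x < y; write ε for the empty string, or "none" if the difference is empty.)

xy

The string xy is accepted by M but not by N.
No shorter string lies in the difference, and xy is the lexicographically first length-2 string in L(M) \ L(N).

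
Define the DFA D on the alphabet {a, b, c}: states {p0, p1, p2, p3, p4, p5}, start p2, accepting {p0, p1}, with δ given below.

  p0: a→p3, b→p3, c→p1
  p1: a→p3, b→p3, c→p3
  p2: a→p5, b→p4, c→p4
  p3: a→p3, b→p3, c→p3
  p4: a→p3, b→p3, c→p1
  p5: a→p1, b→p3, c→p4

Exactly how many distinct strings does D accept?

The useful subgraph on states {p1, p2, p4, p5} is acyclic, so L(D) is finite; the longest accepting path visits 4 useful states, giving maximum string length 3.
Counting accepting paths from p2 by length: 3 of length 2, 1 of length 3. Total 4.

4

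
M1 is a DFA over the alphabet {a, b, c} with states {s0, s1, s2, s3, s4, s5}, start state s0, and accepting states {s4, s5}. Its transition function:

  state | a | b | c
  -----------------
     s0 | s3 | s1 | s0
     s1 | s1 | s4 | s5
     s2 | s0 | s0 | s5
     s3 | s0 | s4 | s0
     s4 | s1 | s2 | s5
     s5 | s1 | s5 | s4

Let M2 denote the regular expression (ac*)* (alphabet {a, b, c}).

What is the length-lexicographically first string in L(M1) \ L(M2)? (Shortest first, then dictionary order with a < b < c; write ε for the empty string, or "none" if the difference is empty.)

The string ab is accepted by M1 but not by M2.
No shorter string lies in the difference, and ab is the lexicographically first length-2 string in L(M1) \ L(M2).

ab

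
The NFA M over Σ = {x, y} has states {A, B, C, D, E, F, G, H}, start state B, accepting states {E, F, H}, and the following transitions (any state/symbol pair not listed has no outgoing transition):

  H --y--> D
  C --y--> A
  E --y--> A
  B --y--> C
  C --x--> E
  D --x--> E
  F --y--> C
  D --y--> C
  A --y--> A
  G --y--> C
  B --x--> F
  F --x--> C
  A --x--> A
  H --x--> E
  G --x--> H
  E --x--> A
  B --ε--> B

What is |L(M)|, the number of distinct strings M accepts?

The useful subgraph on states {B, C, E, F} is acyclic, so L(M) is finite; the longest accepting path visits 4 useful states, giving maximum string length 3.
Counting accepting paths from B by length: 1 of length 1, 1 of length 2, 2 of length 3. Total 4.

4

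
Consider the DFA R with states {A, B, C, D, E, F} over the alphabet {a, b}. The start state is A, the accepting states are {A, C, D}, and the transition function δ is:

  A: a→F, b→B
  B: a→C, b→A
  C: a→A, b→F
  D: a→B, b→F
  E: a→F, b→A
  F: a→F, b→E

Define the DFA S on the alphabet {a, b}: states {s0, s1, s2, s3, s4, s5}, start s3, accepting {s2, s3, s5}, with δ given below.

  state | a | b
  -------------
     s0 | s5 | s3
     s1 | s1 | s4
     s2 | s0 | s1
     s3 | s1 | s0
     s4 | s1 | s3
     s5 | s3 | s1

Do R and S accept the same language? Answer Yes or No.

Exploring the product automaton R × S from the start pair (A, s3), following both machines on each input symbol, reaches 5 state pairs: (A, s3), (F, s1), (B, s0), (E, s4), (C, s5).
R accepts in {A, C, D} and S accepts in {s2, s3, s5}. In every reachable pair the two components are either both accepting — (A, s3), (C, s5) — or both non-accepting, so no string is accepted by exactly one of the machines: L(R) \ L(S) and L(S) \ L(R) are both empty.
Hence every string is accepted by R iff it is accepted by S, and the two languages coincide.

Yes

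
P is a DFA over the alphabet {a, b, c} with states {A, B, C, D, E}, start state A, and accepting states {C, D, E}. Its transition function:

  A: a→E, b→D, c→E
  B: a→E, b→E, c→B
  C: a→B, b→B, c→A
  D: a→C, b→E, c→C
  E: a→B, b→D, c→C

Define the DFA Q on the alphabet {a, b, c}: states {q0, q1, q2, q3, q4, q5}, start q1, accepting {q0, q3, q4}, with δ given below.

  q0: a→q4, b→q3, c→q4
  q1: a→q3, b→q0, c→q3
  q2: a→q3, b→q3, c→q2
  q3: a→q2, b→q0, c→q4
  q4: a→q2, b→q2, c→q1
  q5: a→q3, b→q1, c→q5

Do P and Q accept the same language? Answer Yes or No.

Yes

Exploring the product automaton P × Q from the start pair (A, q1), following both machines on each input symbol, reaches 5 state pairs: (A, q1), (E, q3), (D, q0), (B, q2), (C, q4).
P accepts in {C, D, E} and Q accepts in {q0, q3, q4}. In every reachable pair the two components are either both accepting — (E, q3), (D, q0), (C, q4) — or both non-accepting, so no string is accepted by exactly one of the machines: L(P) \ L(Q) and L(Q) \ L(P) are both empty.
Hence every string is accepted by P iff it is accepted by Q, and the two languages coincide.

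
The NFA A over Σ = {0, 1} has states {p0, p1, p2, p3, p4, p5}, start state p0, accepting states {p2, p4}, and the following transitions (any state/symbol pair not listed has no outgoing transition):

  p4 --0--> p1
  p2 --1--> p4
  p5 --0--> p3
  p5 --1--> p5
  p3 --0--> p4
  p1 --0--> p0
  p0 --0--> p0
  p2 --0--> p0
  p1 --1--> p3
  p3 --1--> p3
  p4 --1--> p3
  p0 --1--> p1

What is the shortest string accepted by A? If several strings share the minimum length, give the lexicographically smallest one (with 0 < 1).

A breadth-first search from p0 reaches an accepting state first via the path p0 → p1 → p3 → p4 on input 110.
No string of length < 3 is accepted (BFS exhausts all shorter strings without reaching an accepting state), and 110 is the lexicographically least accepting string of length 3.

110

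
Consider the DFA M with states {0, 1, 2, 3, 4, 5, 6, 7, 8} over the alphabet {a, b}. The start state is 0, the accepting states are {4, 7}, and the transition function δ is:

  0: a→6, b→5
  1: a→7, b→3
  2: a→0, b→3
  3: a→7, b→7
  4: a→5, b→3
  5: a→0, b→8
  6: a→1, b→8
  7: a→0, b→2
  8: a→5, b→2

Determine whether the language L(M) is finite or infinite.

State 0 is reachable from the start and can reach an accepting state, and it lies on the cycle 0 → 5 → 0.
Traversing that cycle any number of times yields accepted strings of unbounded length, so the language is infinite.

infinite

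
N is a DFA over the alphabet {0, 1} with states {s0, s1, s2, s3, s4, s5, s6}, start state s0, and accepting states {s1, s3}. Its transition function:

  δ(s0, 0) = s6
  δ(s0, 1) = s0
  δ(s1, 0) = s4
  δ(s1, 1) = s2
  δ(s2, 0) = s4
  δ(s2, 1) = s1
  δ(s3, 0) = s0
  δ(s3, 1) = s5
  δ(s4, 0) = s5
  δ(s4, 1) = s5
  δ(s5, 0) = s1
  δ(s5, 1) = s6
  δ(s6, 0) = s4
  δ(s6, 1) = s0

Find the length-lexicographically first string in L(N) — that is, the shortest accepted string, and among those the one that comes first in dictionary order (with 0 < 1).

0000

A breadth-first search from s0 reaches an accepting state first via the path s0 → s6 → s4 → s5 → s1 on input 0000.
No string of length < 4 is accepted (BFS exhausts all shorter strings without reaching an accepting state), and 0000 is the lexicographically least accepting string of length 4.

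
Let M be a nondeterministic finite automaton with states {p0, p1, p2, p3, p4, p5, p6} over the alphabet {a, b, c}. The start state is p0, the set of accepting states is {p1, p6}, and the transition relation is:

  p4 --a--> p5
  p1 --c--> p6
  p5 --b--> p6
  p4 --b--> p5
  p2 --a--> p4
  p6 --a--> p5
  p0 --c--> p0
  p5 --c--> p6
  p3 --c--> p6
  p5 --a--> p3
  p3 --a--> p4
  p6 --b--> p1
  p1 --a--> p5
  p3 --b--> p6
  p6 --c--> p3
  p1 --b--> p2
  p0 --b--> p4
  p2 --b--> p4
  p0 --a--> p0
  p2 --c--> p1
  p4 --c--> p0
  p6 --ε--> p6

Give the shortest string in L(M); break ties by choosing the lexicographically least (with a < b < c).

A breadth-first search from p0 reaches an accepting state first via the path p0 → p4 → p5 → p6 on input bab.
No string of length < 3 is accepted (BFS exhausts all shorter strings without reaching an accepting state), and bab is the lexicographically least accepting string of length 3.

bab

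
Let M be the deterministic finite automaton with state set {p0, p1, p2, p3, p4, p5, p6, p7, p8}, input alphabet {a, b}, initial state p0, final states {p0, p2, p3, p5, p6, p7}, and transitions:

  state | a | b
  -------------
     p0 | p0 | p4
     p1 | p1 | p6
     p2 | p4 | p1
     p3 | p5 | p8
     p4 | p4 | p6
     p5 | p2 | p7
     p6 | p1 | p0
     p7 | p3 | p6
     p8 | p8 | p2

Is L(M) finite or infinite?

State p0 is reachable from the start and can reach an accepting state, and it lies on the cycle p0 → p0.
Traversing that cycle any number of times yields accepted strings of unbounded length, so the language is infinite.

infinite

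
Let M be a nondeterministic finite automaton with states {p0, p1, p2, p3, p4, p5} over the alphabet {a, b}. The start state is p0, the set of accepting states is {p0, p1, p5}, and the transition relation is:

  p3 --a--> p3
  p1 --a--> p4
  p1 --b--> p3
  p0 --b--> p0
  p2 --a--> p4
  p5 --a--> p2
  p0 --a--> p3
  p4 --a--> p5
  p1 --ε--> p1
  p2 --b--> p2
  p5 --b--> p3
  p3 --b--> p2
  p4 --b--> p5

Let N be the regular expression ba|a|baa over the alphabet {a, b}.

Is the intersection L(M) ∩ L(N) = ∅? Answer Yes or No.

Converting the expression N to a DFA (subset construction, then merging equivalent states) gives the minimal DFA with states {n0, n1, n2, n3, n4}, start state n0, accepting states {n1, n4} and transitions n0: a→n1, b→n2; n1: a→n3, b→n3; n2: a→n4, b→n3; n3: a→n3, b→n3; n4: a→n1, b→n3.
Exploring the product automaton M × N from the start pair (p0, n0), following both machines on each input symbol, reaches 9 state pairs: (p0, n0), (p3, n1), (p0, n2), (p3, n3), (p2, n3), (p3, n4), (p0, n3), (p4, n3), (p5, n3).
M accepts in {p0, p1, p5} and N accepts in {n1, n4}; no reachable pair has both components accepting, so no string drives both machines to acceptance simultaneously and L(M) ∩ L(N) = ∅.
So no string is accepted by both, and the intersection is empty.

Yes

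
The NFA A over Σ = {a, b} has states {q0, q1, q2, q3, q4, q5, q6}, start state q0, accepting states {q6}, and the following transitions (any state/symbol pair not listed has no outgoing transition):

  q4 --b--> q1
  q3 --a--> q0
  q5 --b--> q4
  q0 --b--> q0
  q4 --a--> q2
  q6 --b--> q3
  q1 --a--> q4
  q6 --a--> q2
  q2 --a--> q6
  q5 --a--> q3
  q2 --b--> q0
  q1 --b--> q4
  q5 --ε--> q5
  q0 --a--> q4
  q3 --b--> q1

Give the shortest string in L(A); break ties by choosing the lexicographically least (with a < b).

A breadth-first search from q0 reaches an accepting state first via the path q0 → q4 → q2 → q6 on input aaa.
No string of length < 3 is accepted (BFS exhausts all shorter strings without reaching an accepting state), and aaa is the lexicographically least accepting string of length 3.

aaa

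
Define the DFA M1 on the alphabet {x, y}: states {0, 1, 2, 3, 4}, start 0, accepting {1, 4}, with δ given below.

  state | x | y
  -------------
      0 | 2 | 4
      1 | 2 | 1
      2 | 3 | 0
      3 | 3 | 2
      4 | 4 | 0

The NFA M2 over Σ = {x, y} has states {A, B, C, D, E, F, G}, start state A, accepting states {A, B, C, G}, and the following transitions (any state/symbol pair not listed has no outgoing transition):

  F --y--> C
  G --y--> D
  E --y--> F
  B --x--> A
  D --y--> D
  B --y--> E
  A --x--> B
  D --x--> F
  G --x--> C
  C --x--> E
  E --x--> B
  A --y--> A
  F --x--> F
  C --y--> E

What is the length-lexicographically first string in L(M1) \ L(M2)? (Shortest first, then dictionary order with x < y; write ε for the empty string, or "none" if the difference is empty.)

xyy

The string xyy is accepted by M1 but not by M2.
No shorter string lies in the difference, and xyy is the lexicographically first length-3 string in L(M1) \ L(M2).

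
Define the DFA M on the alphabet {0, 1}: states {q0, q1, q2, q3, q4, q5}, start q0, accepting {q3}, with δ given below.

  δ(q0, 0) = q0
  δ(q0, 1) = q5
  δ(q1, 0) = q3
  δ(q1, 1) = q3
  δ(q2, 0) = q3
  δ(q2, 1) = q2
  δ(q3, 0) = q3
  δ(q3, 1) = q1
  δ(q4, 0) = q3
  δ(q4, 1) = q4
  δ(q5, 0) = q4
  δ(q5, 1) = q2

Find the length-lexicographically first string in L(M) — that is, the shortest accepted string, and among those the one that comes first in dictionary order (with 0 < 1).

A breadth-first search from q0 reaches an accepting state first via the path q0 → q5 → q4 → q3 on input 100.
No string of length < 3 is accepted (BFS exhausts all shorter strings without reaching an accepting state), and 100 is the lexicographically least accepting string of length 3.

100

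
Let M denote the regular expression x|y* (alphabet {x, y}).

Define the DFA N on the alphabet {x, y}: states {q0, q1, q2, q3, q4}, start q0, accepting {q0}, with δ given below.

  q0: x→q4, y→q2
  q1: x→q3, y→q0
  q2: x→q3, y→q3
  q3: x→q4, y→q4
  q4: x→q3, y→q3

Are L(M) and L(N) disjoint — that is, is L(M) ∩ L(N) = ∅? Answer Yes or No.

No

The empty string ε is accepted by both M and N.
Hence L(M) ∩ L(N) ≠ ∅.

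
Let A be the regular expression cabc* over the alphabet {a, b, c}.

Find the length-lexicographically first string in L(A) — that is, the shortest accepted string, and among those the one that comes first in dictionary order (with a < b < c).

By inspection of the expression, no string of length less than 3 matches, and cab is the lexicographically first match of length 3.

cab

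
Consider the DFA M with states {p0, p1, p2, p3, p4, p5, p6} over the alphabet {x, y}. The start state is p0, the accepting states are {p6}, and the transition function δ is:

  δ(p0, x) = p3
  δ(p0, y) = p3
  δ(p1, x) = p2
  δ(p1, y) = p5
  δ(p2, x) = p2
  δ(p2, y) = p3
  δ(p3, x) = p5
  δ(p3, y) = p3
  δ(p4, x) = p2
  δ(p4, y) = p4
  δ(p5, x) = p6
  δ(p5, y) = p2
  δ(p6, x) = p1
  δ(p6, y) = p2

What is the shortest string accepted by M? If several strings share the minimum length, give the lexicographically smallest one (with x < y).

A breadth-first search from p0 reaches an accepting state first via the path p0 → p3 → p5 → p6 on input xxx.
No string of length < 3 is accepted (BFS exhausts all shorter strings without reaching an accepting state), and xxx is the lexicographically least accepting string of length 3.

xxx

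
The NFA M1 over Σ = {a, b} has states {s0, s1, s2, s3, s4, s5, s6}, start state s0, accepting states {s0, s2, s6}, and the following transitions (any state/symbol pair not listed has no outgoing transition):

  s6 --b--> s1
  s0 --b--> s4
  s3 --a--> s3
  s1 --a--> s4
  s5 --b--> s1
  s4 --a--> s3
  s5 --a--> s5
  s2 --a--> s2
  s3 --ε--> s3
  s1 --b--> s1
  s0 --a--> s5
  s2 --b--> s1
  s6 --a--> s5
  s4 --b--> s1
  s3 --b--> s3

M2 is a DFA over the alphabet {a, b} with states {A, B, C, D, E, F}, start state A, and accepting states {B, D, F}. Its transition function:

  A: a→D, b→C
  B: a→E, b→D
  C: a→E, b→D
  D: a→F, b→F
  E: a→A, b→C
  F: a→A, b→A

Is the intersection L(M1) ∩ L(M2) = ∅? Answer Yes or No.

Exploring the product automaton M1 × M2 from the start pair (s0, A), following both machines on each input symbol, reaches 18 state pairs: (s0, A), (s5, D), (s4, C), (s5, F), (s1, F), (s3, E), (s1, D), (s5, A), (s1, A), (s4, A), (s3, A), (s3, C), (s4, F), (s1, C), (s4, D), (s3, D), (s4, E), (s3, F).
M1 accepts in {s0, s2, s6} and M2 accepts in {B, D, F}; no reachable pair has both components accepting, so no string drives both machines to acceptance simultaneously and L(M1) ∩ L(M2) = ∅.
So no string is accepted by both, and the intersection is empty.

Yes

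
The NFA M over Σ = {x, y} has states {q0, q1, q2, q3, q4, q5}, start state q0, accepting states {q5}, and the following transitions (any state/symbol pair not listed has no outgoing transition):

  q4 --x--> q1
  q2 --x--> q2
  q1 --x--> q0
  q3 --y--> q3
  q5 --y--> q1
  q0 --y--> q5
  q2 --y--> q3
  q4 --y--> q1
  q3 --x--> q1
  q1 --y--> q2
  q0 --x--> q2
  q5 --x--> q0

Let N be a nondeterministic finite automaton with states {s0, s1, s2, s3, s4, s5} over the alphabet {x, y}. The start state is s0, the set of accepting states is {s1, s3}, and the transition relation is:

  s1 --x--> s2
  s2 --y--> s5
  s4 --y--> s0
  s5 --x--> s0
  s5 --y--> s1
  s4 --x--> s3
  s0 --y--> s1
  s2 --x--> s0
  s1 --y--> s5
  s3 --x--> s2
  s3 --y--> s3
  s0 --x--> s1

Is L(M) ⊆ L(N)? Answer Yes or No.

The string yxy is in L(M) but not in L(N).
So L(M) ⊄ L(N).

No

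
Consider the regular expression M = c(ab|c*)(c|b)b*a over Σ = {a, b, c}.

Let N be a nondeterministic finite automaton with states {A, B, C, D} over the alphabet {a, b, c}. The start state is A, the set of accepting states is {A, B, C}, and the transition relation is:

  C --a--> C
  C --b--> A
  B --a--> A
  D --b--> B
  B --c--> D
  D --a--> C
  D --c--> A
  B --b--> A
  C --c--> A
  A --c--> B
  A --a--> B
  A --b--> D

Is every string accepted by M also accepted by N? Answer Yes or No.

Yes

Converting the expression M to a DFA (subset construction, then merging equivalent states) gives the minimal DFA with states {m0, m1, m2, m3, m4, m5, m6, m7}, start state m0, accepting states {m7} and transitions m0: a→m1, b→m1, c→m2; m1: a→m1, b→m1, c→m1; m2: a→m3, b→m4, c→m5; m3: a→m1, b→m6, c→m1; m4: a→m7, b→m4, c→m1; m5: a→m7, b→m4, c→m5; m6: a→m1, b→m4, c→m4; m7: a→m1, b→m1, c→m1.
Exploring the product automaton M × N from the start pair (m0, A), following both machines on each input symbol, reaches 17 state pairs: (m0, A), (m1, B), (m1, D), (m2, B), (m1, A), (m1, C), (m3, A), (m4, A), (m5, D), (m6, D), (m7, B), (m4, D), (m7, C), (m4, B), (m5, A), (m7, A), (m5, B).
M accepts in {m7} and N accepts in {A, B, C}. The reachable pairs whose M-component is accepting are (m7, B), (m7, C), (m7, A); in each of them the N-component is accepting too, so the product for L(M) \ L(N) (M-component accepting, N-component rejecting) has no reachable accepting pair and the difference is empty.
Hence every string in L(M) is also in L(N).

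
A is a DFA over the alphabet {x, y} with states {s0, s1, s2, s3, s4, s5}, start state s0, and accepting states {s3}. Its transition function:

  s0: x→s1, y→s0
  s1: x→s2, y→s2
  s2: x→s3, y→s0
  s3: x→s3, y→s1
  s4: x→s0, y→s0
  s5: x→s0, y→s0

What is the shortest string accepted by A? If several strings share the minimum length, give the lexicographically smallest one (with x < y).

A breadth-first search from s0 reaches an accepting state first via the path s0 → s1 → s2 → s3 on input xxx.
No string of length < 3 is accepted (BFS exhausts all shorter strings without reaching an accepting state), and xxx is the lexicographically least accepting string of length 3.

xxx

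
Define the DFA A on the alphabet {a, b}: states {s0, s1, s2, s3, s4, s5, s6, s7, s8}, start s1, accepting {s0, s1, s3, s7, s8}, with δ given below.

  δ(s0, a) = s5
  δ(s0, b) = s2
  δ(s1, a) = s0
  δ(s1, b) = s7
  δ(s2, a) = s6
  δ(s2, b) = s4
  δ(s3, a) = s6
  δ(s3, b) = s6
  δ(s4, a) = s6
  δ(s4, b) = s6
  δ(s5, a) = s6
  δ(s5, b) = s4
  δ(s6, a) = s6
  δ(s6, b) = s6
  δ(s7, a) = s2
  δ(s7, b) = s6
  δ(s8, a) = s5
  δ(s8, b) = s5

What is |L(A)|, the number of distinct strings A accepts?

The useful subgraph on states {s0, s1, s7} is acyclic, so L(A) is finite; the longest accepting path visits 2 useful states, giving maximum string length 1.
Counting accepting paths from s1 by length: 1 of length 0, 2 of length 1. Total 3.

3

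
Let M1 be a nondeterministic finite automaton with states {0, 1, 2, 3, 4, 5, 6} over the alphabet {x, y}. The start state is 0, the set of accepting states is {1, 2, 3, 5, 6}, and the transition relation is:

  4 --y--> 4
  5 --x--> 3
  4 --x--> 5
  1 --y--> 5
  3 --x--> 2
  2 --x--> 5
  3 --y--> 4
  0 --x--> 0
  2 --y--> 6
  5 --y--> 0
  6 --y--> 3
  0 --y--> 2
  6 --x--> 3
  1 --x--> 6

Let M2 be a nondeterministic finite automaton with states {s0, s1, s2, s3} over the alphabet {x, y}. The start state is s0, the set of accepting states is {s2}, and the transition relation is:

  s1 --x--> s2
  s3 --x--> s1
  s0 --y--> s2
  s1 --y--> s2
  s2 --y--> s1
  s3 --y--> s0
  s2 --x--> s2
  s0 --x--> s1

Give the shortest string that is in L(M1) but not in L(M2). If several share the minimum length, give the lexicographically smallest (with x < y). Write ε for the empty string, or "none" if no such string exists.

yy

The string yy is accepted by M1 but not by M2.
No shorter string lies in the difference, and yy is the lexicographically first length-2 string in L(M1) \ L(M2).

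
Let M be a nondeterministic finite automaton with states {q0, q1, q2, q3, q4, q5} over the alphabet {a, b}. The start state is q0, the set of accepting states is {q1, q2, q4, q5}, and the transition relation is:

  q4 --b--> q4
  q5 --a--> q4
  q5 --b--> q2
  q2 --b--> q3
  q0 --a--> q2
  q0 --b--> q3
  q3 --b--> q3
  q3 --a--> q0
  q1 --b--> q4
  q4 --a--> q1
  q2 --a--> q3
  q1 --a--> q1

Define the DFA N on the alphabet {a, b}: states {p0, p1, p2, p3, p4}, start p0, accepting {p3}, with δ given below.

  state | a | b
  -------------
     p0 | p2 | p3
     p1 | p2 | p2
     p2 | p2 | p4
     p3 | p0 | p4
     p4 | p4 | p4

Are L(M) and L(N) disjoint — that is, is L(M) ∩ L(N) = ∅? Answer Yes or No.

Yes

Exploring the product automaton M × N from the start pair (q0, p0), following both machines on each input symbol, reaches 8 state pairs: (q0, p0), (q2, p2), (q3, p3), (q3, p2), (q3, p4), (q0, p2), (q0, p4), (q2, p4).
M accepts in {q1, q2, q4, q5} and N accepts in {p3}; no reachable pair has both components accepting, so no string drives both machines to acceptance simultaneously and L(M) ∩ L(N) = ∅.
So no string is accepted by both, and the intersection is empty.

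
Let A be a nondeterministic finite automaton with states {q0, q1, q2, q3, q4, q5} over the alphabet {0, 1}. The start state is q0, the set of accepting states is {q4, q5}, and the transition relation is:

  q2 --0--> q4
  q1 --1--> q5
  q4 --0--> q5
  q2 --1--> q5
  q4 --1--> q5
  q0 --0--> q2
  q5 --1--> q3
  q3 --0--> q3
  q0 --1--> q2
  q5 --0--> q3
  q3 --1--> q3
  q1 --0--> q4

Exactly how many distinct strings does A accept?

The useful subgraph on states {q0, q2, q4, q5} is acyclic, so L(A) is finite; the longest accepting path visits 4 useful states, giving maximum string length 3.
Counting accepting paths from q0 by length: 4 of length 2, 4 of length 3. Total 8.

8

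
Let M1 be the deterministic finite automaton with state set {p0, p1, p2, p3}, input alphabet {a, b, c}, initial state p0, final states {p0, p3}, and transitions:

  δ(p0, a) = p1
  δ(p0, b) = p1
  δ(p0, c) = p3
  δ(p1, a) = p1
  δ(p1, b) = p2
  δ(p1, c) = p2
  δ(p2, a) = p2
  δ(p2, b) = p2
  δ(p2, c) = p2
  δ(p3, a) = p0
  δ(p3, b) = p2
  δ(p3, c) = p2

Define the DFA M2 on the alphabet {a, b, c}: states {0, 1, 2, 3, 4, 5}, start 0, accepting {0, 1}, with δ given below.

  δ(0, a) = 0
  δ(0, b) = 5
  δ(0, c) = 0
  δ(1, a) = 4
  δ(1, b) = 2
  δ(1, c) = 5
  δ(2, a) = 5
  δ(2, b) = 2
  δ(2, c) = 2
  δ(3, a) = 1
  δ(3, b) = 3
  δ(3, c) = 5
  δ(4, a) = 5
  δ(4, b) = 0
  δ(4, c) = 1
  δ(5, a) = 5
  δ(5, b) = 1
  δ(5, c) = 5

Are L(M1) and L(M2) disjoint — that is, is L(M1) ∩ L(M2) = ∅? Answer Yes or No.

The empty string ε is accepted by both M1 and M2.
Hence L(M1) ∩ L(M2) ≠ ∅.

No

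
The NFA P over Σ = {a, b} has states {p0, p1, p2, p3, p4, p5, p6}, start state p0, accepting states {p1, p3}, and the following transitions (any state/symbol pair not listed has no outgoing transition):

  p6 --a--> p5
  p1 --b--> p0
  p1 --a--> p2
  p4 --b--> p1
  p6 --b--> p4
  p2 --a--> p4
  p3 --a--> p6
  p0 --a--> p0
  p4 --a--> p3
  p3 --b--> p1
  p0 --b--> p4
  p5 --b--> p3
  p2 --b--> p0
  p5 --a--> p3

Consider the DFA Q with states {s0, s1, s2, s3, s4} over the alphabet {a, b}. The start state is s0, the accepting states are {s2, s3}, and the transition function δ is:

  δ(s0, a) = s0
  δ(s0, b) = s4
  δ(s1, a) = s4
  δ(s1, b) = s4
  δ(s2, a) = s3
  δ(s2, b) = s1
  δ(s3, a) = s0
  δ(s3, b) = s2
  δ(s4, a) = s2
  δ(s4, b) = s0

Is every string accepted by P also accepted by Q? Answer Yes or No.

No

The string bb is in L(P) but not in L(Q).
So L(P) ⊄ L(Q).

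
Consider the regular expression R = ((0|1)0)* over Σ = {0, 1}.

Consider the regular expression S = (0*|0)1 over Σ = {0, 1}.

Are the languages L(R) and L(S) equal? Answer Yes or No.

No

The empty string ε is accepted by R but rejected by S.
So L(R) ≠ L(S).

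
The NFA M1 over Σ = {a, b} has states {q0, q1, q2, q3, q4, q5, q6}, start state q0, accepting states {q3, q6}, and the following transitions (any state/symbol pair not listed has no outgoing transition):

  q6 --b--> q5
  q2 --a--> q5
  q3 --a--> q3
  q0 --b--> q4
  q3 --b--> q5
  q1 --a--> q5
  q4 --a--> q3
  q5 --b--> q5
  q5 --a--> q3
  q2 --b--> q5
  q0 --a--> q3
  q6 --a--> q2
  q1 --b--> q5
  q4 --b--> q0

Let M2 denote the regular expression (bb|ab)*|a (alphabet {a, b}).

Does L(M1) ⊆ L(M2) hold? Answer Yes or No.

No

The string aa is in L(M1) but not in L(M2).
So L(M1) ⊄ L(M2).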